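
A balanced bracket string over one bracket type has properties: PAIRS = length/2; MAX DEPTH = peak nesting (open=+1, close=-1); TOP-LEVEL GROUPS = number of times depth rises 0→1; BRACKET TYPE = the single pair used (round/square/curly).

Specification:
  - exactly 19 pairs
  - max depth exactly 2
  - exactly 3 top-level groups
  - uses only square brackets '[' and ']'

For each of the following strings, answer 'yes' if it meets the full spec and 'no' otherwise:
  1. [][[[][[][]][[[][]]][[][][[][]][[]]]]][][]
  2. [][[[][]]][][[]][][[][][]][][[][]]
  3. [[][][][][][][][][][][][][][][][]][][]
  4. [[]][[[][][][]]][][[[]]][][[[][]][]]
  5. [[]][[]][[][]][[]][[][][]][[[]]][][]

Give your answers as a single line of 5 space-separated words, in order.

Answer: no no yes no no

Derivation:
String 1 '[][[[][[][]][[[][]]][[][][[][]][[]]]]][][]': depth seq [1 0 1 2 3 2 3 4 3 4 3 2 3 4 5 4 5 4 3 2 3 4 3 4 3 4 5 4 5 4 3 4 5 4 3 2 1 0 1 0 1 0]
  -> pairs=21 depth=5 groups=4 -> no
String 2 '[][[[][]]][][[]][][[][][]][][[][]]': depth seq [1 0 1 2 3 2 3 2 1 0 1 0 1 2 1 0 1 0 1 2 1 2 1 2 1 0 1 0 1 2 1 2 1 0]
  -> pairs=17 depth=3 groups=8 -> no
String 3 '[[][][][][][][][][][][][][][][][]][][]': depth seq [1 2 1 2 1 2 1 2 1 2 1 2 1 2 1 2 1 2 1 2 1 2 1 2 1 2 1 2 1 2 1 2 1 0 1 0 1 0]
  -> pairs=19 depth=2 groups=3 -> yes
String 4 '[[]][[[][][][]]][][[[]]][][[[][]][]]': depth seq [1 2 1 0 1 2 3 2 3 2 3 2 3 2 1 0 1 0 1 2 3 2 1 0 1 0 1 2 3 2 3 2 1 2 1 0]
  -> pairs=18 depth=3 groups=6 -> no
String 5 '[[]][[]][[][]][[]][[][][]][[[]]][][]': depth seq [1 2 1 0 1 2 1 0 1 2 1 2 1 0 1 2 1 0 1 2 1 2 1 2 1 0 1 2 3 2 1 0 1 0 1 0]
  -> pairs=18 depth=3 groups=8 -> no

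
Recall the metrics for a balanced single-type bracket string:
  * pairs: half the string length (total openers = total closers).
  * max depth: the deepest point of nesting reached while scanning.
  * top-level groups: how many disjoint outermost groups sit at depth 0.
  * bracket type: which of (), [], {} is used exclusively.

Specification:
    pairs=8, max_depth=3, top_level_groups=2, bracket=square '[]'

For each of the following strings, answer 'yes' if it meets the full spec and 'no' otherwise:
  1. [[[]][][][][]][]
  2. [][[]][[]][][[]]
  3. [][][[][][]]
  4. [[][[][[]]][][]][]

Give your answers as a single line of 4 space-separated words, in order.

Answer: yes no no no

Derivation:
String 1 '[[[]][][][][]][]': depth seq [1 2 3 2 1 2 1 2 1 2 1 2 1 0 1 0]
  -> pairs=8 depth=3 groups=2 -> yes
String 2 '[][[]][[]][][[]]': depth seq [1 0 1 2 1 0 1 2 1 0 1 0 1 2 1 0]
  -> pairs=8 depth=2 groups=5 -> no
String 3 '[][][[][][]]': depth seq [1 0 1 0 1 2 1 2 1 2 1 0]
  -> pairs=6 depth=2 groups=3 -> no
String 4 '[[][[][[]]][][]][]': depth seq [1 2 1 2 3 2 3 4 3 2 1 2 1 2 1 0 1 0]
  -> pairs=9 depth=4 groups=2 -> no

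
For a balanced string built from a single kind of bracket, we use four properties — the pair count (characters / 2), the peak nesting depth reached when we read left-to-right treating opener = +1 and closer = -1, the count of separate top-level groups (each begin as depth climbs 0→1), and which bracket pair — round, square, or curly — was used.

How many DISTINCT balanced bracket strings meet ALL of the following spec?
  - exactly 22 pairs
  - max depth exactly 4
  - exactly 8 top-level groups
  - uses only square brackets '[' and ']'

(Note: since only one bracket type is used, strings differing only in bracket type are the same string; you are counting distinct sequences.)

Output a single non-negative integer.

Answer: 274382588

Derivation:
Spec: pairs=22 depth=4 groups=8
Count(depth <= 4) = 336977916
Count(depth <= 3) = 62595328
Count(depth == 4) = 336977916 - 62595328 = 274382588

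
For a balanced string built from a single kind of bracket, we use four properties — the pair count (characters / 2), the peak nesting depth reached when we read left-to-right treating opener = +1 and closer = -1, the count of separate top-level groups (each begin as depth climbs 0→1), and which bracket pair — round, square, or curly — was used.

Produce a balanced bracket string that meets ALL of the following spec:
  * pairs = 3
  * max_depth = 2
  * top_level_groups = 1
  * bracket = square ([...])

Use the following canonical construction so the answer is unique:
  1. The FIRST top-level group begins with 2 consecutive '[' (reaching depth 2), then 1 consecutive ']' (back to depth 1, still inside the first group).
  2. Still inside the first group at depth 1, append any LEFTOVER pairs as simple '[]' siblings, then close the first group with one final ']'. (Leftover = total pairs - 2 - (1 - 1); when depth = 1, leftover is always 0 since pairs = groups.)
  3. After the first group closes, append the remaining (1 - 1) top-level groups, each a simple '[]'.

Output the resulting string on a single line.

Answer: [[][]]

Derivation:
Spec: pairs=3 depth=2 groups=1
Leftover pairs = 3 - 2 - (1-1) = 1
First group: deep chain of depth 2 + 1 sibling pairs
Remaining 0 groups: simple '[]' each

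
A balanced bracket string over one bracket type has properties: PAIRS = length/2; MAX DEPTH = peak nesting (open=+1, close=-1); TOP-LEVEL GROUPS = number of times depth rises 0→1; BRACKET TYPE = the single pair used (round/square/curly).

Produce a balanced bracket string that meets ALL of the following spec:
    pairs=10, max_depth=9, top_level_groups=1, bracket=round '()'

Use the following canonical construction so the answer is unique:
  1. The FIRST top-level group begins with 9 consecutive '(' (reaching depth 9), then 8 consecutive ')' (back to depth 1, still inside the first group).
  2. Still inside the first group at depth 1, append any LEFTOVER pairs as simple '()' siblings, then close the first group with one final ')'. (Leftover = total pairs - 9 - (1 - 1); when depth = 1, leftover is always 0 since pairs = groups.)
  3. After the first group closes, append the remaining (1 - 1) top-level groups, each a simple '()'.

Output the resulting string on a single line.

Answer: ((((((((())))))))())

Derivation:
Spec: pairs=10 depth=9 groups=1
Leftover pairs = 10 - 9 - (1-1) = 1
First group: deep chain of depth 9 + 1 sibling pairs
Remaining 0 groups: simple '()' each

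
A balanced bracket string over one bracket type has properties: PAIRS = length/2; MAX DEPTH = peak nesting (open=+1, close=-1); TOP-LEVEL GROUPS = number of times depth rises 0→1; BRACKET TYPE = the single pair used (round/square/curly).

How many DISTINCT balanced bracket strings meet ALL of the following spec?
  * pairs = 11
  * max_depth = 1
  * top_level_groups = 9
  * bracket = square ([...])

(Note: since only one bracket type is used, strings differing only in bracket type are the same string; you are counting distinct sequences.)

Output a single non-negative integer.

Answer: 0

Derivation:
Spec: pairs=11 depth=1 groups=9
Count(depth <= 1) = 0
Count(depth <= 0) = 0
Count(depth == 1) = 0 - 0 = 0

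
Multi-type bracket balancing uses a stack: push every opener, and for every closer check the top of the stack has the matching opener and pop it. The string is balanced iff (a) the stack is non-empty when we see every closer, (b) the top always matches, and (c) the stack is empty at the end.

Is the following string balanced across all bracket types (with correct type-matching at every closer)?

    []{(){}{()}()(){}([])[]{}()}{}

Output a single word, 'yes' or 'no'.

pos 0: push '['; stack = [
pos 1: ']' matches '['; pop; stack = (empty)
pos 2: push '{'; stack = {
pos 3: push '('; stack = {(
pos 4: ')' matches '('; pop; stack = {
pos 5: push '{'; stack = {{
pos 6: '}' matches '{'; pop; stack = {
pos 7: push '{'; stack = {{
pos 8: push '('; stack = {{(
pos 9: ')' matches '('; pop; stack = {{
pos 10: '}' matches '{'; pop; stack = {
pos 11: push '('; stack = {(
pos 12: ')' matches '('; pop; stack = {
pos 13: push '('; stack = {(
pos 14: ')' matches '('; pop; stack = {
pos 15: push '{'; stack = {{
pos 16: '}' matches '{'; pop; stack = {
pos 17: push '('; stack = {(
pos 18: push '['; stack = {([
pos 19: ']' matches '['; pop; stack = {(
pos 20: ')' matches '('; pop; stack = {
pos 21: push '['; stack = {[
pos 22: ']' matches '['; pop; stack = {
pos 23: push '{'; stack = {{
pos 24: '}' matches '{'; pop; stack = {
pos 25: push '('; stack = {(
pos 26: ')' matches '('; pop; stack = {
pos 27: '}' matches '{'; pop; stack = (empty)
pos 28: push '{'; stack = {
pos 29: '}' matches '{'; pop; stack = (empty)
end: stack empty → VALID
Verdict: properly nested → yes

Answer: yes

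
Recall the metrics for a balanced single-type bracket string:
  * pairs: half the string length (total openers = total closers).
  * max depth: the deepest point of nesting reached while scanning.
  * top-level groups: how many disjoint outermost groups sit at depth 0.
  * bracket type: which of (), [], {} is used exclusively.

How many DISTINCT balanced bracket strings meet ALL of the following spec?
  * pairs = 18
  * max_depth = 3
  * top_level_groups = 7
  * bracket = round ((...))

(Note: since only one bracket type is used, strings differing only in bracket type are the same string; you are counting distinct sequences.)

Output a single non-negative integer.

Answer: 1385160

Derivation:
Spec: pairs=18 depth=3 groups=7
Count(depth <= 3) = 1397536
Count(depth <= 2) = 12376
Count(depth == 3) = 1397536 - 12376 = 1385160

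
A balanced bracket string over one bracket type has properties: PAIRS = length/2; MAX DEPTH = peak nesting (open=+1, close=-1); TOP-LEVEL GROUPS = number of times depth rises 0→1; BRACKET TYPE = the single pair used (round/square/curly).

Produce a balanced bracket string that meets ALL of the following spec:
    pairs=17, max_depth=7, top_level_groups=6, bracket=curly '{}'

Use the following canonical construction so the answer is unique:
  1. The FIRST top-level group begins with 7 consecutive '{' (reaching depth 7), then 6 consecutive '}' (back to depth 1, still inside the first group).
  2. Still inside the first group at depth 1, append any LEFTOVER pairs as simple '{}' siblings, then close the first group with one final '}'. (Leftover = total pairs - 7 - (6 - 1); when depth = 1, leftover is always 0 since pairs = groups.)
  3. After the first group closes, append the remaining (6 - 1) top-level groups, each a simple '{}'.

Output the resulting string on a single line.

Answer: {{{{{{{}}}}}}{}{}{}{}{}}{}{}{}{}{}

Derivation:
Spec: pairs=17 depth=7 groups=6
Leftover pairs = 17 - 7 - (6-1) = 5
First group: deep chain of depth 7 + 5 sibling pairs
Remaining 5 groups: simple '{}' each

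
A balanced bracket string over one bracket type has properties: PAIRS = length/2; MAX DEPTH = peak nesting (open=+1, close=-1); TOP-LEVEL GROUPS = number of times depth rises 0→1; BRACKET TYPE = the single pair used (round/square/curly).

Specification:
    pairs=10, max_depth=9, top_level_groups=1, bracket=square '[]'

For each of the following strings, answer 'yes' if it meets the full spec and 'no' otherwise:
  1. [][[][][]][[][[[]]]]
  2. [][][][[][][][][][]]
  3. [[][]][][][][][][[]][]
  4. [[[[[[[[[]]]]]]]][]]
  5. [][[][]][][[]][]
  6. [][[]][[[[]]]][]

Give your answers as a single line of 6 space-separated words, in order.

Answer: no no no yes no no

Derivation:
String 1 '[][[][][]][[][[[]]]]': depth seq [1 0 1 2 1 2 1 2 1 0 1 2 1 2 3 4 3 2 1 0]
  -> pairs=10 depth=4 groups=3 -> no
String 2 '[][][][[][][][][][]]': depth seq [1 0 1 0 1 0 1 2 1 2 1 2 1 2 1 2 1 2 1 0]
  -> pairs=10 depth=2 groups=4 -> no
String 3 '[[][]][][][][][][[]][]': depth seq [1 2 1 2 1 0 1 0 1 0 1 0 1 0 1 0 1 2 1 0 1 0]
  -> pairs=11 depth=2 groups=8 -> no
String 4 '[[[[[[[[[]]]]]]]][]]': depth seq [1 2 3 4 5 6 7 8 9 8 7 6 5 4 3 2 1 2 1 0]
  -> pairs=10 depth=9 groups=1 -> yes
String 5 '[][[][]][][[]][]': depth seq [1 0 1 2 1 2 1 0 1 0 1 2 1 0 1 0]
  -> pairs=8 depth=2 groups=5 -> no
String 6 '[][[]][[[[]]]][]': depth seq [1 0 1 2 1 0 1 2 3 4 3 2 1 0 1 0]
  -> pairs=8 depth=4 groups=4 -> no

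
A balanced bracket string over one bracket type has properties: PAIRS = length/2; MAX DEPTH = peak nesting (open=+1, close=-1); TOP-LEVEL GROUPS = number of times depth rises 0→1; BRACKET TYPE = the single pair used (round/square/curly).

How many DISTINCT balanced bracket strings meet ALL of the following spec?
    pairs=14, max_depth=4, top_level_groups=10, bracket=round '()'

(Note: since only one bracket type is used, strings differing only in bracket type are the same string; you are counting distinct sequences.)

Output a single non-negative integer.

Answer: 140

Derivation:
Spec: pairs=14 depth=4 groups=10
Count(depth <= 4) = 1690
Count(depth <= 3) = 1550
Count(depth == 4) = 1690 - 1550 = 140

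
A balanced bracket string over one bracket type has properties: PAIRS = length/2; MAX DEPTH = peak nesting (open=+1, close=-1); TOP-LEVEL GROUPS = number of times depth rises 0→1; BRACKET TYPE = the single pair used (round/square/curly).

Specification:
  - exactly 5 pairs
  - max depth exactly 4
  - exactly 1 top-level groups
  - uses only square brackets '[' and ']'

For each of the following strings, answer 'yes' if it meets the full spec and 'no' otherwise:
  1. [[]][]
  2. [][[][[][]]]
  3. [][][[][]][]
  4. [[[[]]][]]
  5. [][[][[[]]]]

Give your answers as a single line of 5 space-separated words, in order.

String 1 '[[]][]': depth seq [1 2 1 0 1 0]
  -> pairs=3 depth=2 groups=2 -> no
String 2 '[][[][[][]]]': depth seq [1 0 1 2 1 2 3 2 3 2 1 0]
  -> pairs=6 depth=3 groups=2 -> no
String 3 '[][][[][]][]': depth seq [1 0 1 0 1 2 1 2 1 0 1 0]
  -> pairs=6 depth=2 groups=4 -> no
String 4 '[[[[]]][]]': depth seq [1 2 3 4 3 2 1 2 1 0]
  -> pairs=5 depth=4 groups=1 -> yes
String 5 '[][[][[[]]]]': depth seq [1 0 1 2 1 2 3 4 3 2 1 0]
  -> pairs=6 depth=4 groups=2 -> no

Answer: no no no yes no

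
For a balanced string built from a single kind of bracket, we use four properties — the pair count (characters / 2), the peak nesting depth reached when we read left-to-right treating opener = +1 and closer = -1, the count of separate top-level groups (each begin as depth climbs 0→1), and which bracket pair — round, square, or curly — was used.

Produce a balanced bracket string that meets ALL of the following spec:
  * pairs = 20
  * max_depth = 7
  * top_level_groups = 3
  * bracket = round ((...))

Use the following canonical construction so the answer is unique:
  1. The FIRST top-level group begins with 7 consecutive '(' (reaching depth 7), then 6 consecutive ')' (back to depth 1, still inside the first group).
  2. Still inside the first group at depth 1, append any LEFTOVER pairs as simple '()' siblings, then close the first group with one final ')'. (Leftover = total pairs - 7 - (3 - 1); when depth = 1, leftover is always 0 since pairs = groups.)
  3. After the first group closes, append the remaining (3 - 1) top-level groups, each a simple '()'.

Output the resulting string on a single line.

Answer: ((((((())))))()()()()()()()()()()())()()

Derivation:
Spec: pairs=20 depth=7 groups=3
Leftover pairs = 20 - 7 - (3-1) = 11
First group: deep chain of depth 7 + 11 sibling pairs
Remaining 2 groups: simple '()' each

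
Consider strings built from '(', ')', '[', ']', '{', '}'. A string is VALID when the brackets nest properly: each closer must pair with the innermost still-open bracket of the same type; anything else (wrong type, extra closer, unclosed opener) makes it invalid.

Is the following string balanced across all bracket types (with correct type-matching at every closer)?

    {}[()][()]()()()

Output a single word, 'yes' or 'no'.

pos 0: push '{'; stack = {
pos 1: '}' matches '{'; pop; stack = (empty)
pos 2: push '['; stack = [
pos 3: push '('; stack = [(
pos 4: ')' matches '('; pop; stack = [
pos 5: ']' matches '['; pop; stack = (empty)
pos 6: push '['; stack = [
pos 7: push '('; stack = [(
pos 8: ')' matches '('; pop; stack = [
pos 9: ']' matches '['; pop; stack = (empty)
pos 10: push '('; stack = (
pos 11: ')' matches '('; pop; stack = (empty)
pos 12: push '('; stack = (
pos 13: ')' matches '('; pop; stack = (empty)
pos 14: push '('; stack = (
pos 15: ')' matches '('; pop; stack = (empty)
end: stack empty → VALID
Verdict: properly nested → yes

Answer: yes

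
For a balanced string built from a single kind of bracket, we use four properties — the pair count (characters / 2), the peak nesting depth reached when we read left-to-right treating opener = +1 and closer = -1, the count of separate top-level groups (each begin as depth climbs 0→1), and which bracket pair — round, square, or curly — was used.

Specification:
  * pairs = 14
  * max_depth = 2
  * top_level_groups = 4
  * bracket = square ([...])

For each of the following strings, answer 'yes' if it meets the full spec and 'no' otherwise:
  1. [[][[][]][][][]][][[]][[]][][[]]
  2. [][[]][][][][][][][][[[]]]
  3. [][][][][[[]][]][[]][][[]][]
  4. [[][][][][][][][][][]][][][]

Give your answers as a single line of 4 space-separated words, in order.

Answer: no no no yes

Derivation:
String 1 '[[][[][]][][][]][][[]][[]][][[]]': depth seq [1 2 1 2 3 2 3 2 1 2 1 2 1 2 1 0 1 0 1 2 1 0 1 2 1 0 1 0 1 2 1 0]
  -> pairs=16 depth=3 groups=6 -> no
String 2 '[][[]][][][][][][][][[[]]]': depth seq [1 0 1 2 1 0 1 0 1 0 1 0 1 0 1 0 1 0 1 0 1 2 3 2 1 0]
  -> pairs=13 depth=3 groups=10 -> no
String 3 '[][][][][[[]][]][[]][][[]][]': depth seq [1 0 1 0 1 0 1 0 1 2 3 2 1 2 1 0 1 2 1 0 1 0 1 2 1 0 1 0]
  -> pairs=14 depth=3 groups=9 -> no
String 4 '[[][][][][][][][][][]][][][]': depth seq [1 2 1 2 1 2 1 2 1 2 1 2 1 2 1 2 1 2 1 2 1 0 1 0 1 0 1 0]
  -> pairs=14 depth=2 groups=4 -> yes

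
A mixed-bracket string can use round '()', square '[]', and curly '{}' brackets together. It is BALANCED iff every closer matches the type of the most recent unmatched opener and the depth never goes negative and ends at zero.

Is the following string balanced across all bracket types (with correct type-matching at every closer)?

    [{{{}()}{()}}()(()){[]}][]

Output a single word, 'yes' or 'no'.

pos 0: push '['; stack = [
pos 1: push '{'; stack = [{
pos 2: push '{'; stack = [{{
pos 3: push '{'; stack = [{{{
pos 4: '}' matches '{'; pop; stack = [{{
pos 5: push '('; stack = [{{(
pos 6: ')' matches '('; pop; stack = [{{
pos 7: '}' matches '{'; pop; stack = [{
pos 8: push '{'; stack = [{{
pos 9: push '('; stack = [{{(
pos 10: ')' matches '('; pop; stack = [{{
pos 11: '}' matches '{'; pop; stack = [{
pos 12: '}' matches '{'; pop; stack = [
pos 13: push '('; stack = [(
pos 14: ')' matches '('; pop; stack = [
pos 15: push '('; stack = [(
pos 16: push '('; stack = [((
pos 17: ')' matches '('; pop; stack = [(
pos 18: ')' matches '('; pop; stack = [
pos 19: push '{'; stack = [{
pos 20: push '['; stack = [{[
pos 21: ']' matches '['; pop; stack = [{
pos 22: '}' matches '{'; pop; stack = [
pos 23: ']' matches '['; pop; stack = (empty)
pos 24: push '['; stack = [
pos 25: ']' matches '['; pop; stack = (empty)
end: stack empty → VALID
Verdict: properly nested → yes

Answer: yes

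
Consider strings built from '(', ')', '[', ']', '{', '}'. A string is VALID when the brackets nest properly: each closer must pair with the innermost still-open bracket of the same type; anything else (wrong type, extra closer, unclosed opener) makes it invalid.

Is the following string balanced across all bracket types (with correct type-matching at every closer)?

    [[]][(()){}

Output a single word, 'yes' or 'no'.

pos 0: push '['; stack = [
pos 1: push '['; stack = [[
pos 2: ']' matches '['; pop; stack = [
pos 3: ']' matches '['; pop; stack = (empty)
pos 4: push '['; stack = [
pos 5: push '('; stack = [(
pos 6: push '('; stack = [((
pos 7: ')' matches '('; pop; stack = [(
pos 8: ')' matches '('; pop; stack = [
pos 9: push '{'; stack = [{
pos 10: '}' matches '{'; pop; stack = [
end: stack still non-empty ([) → INVALID
Verdict: unclosed openers at end: [ → no

Answer: no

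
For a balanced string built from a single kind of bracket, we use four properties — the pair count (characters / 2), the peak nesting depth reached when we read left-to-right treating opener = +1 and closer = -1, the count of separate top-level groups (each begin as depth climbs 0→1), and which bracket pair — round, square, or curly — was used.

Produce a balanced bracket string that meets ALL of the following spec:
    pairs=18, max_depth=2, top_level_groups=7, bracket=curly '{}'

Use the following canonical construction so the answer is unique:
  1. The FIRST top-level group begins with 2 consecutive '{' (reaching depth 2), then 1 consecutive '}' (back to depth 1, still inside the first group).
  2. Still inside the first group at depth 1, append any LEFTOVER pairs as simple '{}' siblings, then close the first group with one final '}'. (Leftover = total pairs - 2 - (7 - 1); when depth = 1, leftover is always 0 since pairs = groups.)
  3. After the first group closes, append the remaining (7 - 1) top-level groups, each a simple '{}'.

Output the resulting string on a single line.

Answer: {{}{}{}{}{}{}{}{}{}{}{}}{}{}{}{}{}{}

Derivation:
Spec: pairs=18 depth=2 groups=7
Leftover pairs = 18 - 2 - (7-1) = 10
First group: deep chain of depth 2 + 10 sibling pairs
Remaining 6 groups: simple '{}' each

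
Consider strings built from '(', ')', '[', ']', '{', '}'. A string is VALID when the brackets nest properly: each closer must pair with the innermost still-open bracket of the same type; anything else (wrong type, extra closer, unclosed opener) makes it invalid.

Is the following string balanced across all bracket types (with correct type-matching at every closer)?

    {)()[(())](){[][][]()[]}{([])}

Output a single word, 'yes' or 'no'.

pos 0: push '{'; stack = {
pos 1: saw closer ')' but top of stack is '{' (expected '}') → INVALID
Verdict: type mismatch at position 1: ')' closes '{' → no

Answer: no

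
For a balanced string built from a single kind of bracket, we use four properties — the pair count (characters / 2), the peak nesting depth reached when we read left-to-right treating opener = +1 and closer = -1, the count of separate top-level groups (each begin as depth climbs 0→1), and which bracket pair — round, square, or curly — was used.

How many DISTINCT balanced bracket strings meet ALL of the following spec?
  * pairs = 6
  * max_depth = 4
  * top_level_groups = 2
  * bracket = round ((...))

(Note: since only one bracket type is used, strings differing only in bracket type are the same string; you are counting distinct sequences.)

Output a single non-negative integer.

Answer: 12

Derivation:
Spec: pairs=6 depth=4 groups=2
Count(depth <= 4) = 40
Count(depth <= 3) = 28
Count(depth == 4) = 40 - 28 = 12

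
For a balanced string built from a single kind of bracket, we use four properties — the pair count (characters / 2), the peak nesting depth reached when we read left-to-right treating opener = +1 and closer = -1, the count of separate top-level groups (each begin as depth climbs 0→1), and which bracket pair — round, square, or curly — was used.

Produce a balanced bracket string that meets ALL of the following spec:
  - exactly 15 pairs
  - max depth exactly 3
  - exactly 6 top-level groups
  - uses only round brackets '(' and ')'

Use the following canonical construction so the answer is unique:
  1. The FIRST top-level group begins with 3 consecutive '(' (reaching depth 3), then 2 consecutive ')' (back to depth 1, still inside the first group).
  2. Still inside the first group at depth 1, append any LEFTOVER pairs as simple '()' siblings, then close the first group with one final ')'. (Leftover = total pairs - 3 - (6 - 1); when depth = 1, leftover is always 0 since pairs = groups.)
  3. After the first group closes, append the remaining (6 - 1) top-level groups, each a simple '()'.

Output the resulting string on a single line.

Spec: pairs=15 depth=3 groups=6
Leftover pairs = 15 - 3 - (6-1) = 7
First group: deep chain of depth 3 + 7 sibling pairs
Remaining 5 groups: simple '()' each

Answer: ((())()()()()()()())()()()()()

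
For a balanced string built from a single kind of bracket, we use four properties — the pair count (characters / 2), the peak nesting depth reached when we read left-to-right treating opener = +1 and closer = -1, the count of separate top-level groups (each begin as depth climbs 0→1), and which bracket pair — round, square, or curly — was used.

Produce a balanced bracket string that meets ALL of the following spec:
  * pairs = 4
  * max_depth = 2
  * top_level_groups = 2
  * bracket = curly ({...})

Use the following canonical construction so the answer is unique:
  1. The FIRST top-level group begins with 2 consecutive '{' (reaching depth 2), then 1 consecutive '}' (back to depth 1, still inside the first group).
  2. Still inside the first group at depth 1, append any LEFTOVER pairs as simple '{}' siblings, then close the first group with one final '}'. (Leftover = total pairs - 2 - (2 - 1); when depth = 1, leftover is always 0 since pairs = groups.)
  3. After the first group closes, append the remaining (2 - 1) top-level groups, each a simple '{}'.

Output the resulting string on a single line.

Answer: {{}{}}{}

Derivation:
Spec: pairs=4 depth=2 groups=2
Leftover pairs = 4 - 2 - (2-1) = 1
First group: deep chain of depth 2 + 1 sibling pairs
Remaining 1 groups: simple '{}' each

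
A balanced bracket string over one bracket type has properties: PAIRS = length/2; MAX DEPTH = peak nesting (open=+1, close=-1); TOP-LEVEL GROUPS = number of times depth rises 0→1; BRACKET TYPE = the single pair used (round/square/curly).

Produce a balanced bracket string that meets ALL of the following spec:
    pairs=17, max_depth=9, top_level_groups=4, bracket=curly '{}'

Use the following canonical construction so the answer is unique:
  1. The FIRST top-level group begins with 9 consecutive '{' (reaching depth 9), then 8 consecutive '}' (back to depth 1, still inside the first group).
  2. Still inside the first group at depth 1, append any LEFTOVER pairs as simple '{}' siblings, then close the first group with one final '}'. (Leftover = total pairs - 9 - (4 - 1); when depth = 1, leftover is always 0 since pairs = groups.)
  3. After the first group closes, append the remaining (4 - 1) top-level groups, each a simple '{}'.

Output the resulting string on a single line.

Answer: {{{{{{{{{}}}}}}}}{}{}{}{}{}}{}{}{}

Derivation:
Spec: pairs=17 depth=9 groups=4
Leftover pairs = 17 - 9 - (4-1) = 5
First group: deep chain of depth 9 + 5 sibling pairs
Remaining 3 groups: simple '{}' each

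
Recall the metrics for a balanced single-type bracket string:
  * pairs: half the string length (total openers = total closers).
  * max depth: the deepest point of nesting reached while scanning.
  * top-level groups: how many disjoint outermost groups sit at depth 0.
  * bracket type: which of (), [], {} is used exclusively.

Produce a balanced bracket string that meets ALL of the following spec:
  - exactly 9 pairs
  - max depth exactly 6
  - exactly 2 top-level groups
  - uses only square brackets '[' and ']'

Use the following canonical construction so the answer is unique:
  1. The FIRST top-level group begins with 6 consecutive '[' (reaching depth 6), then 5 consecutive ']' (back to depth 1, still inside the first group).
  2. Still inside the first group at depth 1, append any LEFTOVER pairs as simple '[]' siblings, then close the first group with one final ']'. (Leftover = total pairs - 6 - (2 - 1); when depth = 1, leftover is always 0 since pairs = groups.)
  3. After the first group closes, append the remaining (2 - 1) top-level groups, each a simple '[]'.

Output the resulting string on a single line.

Spec: pairs=9 depth=6 groups=2
Leftover pairs = 9 - 6 - (2-1) = 2
First group: deep chain of depth 6 + 2 sibling pairs
Remaining 1 groups: simple '[]' each

Answer: [[[[[[]]]]][][]][]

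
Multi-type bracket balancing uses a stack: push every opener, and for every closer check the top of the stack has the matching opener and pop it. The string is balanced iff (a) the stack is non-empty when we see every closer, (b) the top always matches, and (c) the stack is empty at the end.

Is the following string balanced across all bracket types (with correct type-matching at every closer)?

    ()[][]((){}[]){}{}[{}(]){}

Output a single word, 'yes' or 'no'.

pos 0: push '('; stack = (
pos 1: ')' matches '('; pop; stack = (empty)
pos 2: push '['; stack = [
pos 3: ']' matches '['; pop; stack = (empty)
pos 4: push '['; stack = [
pos 5: ']' matches '['; pop; stack = (empty)
pos 6: push '('; stack = (
pos 7: push '('; stack = ((
pos 8: ')' matches '('; pop; stack = (
pos 9: push '{'; stack = ({
pos 10: '}' matches '{'; pop; stack = (
pos 11: push '['; stack = ([
pos 12: ']' matches '['; pop; stack = (
pos 13: ')' matches '('; pop; stack = (empty)
pos 14: push '{'; stack = {
pos 15: '}' matches '{'; pop; stack = (empty)
pos 16: push '{'; stack = {
pos 17: '}' matches '{'; pop; stack = (empty)
pos 18: push '['; stack = [
pos 19: push '{'; stack = [{
pos 20: '}' matches '{'; pop; stack = [
pos 21: push '('; stack = [(
pos 22: saw closer ']' but top of stack is '(' (expected ')') → INVALID
Verdict: type mismatch at position 22: ']' closes '(' → no

Answer: no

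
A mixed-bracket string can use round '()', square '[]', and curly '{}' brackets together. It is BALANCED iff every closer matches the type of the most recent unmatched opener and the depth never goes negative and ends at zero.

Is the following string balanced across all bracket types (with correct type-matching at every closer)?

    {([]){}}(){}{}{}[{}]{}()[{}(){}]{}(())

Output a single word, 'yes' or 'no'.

Answer: yes

Derivation:
pos 0: push '{'; stack = {
pos 1: push '('; stack = {(
pos 2: push '['; stack = {([
pos 3: ']' matches '['; pop; stack = {(
pos 4: ')' matches '('; pop; stack = {
pos 5: push '{'; stack = {{
pos 6: '}' matches '{'; pop; stack = {
pos 7: '}' matches '{'; pop; stack = (empty)
pos 8: push '('; stack = (
pos 9: ')' matches '('; pop; stack = (empty)
pos 10: push '{'; stack = {
pos 11: '}' matches '{'; pop; stack = (empty)
pos 12: push '{'; stack = {
pos 13: '}' matches '{'; pop; stack = (empty)
pos 14: push '{'; stack = {
pos 15: '}' matches '{'; pop; stack = (empty)
pos 16: push '['; stack = [
pos 17: push '{'; stack = [{
pos 18: '}' matches '{'; pop; stack = [
pos 19: ']' matches '['; pop; stack = (empty)
pos 20: push '{'; stack = {
pos 21: '}' matches '{'; pop; stack = (empty)
pos 22: push '('; stack = (
pos 23: ')' matches '('; pop; stack = (empty)
pos 24: push '['; stack = [
pos 25: push '{'; stack = [{
pos 26: '}' matches '{'; pop; stack = [
pos 27: push '('; stack = [(
pos 28: ')' matches '('; pop; stack = [
pos 29: push '{'; stack = [{
pos 30: '}' matches '{'; pop; stack = [
pos 31: ']' matches '['; pop; stack = (empty)
pos 32: push '{'; stack = {
pos 33: '}' matches '{'; pop; stack = (empty)
pos 34: push '('; stack = (
pos 35: push '('; stack = ((
pos 36: ')' matches '('; pop; stack = (
pos 37: ')' matches '('; pop; stack = (empty)
end: stack empty → VALID
Verdict: properly nested → yes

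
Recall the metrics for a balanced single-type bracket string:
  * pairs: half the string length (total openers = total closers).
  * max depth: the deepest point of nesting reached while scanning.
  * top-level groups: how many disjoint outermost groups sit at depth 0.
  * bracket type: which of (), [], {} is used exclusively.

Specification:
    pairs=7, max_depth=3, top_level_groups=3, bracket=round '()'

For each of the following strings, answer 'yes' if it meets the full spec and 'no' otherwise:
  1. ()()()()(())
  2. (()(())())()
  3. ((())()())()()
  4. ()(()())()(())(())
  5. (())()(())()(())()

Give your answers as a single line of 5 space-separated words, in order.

String 1 '()()()()(())': depth seq [1 0 1 0 1 0 1 0 1 2 1 0]
  -> pairs=6 depth=2 groups=5 -> no
String 2 '(()(())())()': depth seq [1 2 1 2 3 2 1 2 1 0 1 0]
  -> pairs=6 depth=3 groups=2 -> no
String 3 '((())()())()()': depth seq [1 2 3 2 1 2 1 2 1 0 1 0 1 0]
  -> pairs=7 depth=3 groups=3 -> yes
String 4 '()(()())()(())(())': depth seq [1 0 1 2 1 2 1 0 1 0 1 2 1 0 1 2 1 0]
  -> pairs=9 depth=2 groups=5 -> no
String 5 '(())()(())()(())()': depth seq [1 2 1 0 1 0 1 2 1 0 1 0 1 2 1 0 1 0]
  -> pairs=9 depth=2 groups=6 -> no

Answer: no no yes no no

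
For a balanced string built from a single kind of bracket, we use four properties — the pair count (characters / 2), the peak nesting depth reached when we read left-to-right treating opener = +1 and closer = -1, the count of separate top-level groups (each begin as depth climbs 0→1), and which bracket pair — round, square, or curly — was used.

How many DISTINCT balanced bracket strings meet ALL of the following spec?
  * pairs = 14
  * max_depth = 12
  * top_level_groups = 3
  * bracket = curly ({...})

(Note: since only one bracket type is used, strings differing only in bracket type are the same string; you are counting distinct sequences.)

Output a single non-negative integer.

Spec: pairs=14 depth=12 groups=3
Count(depth <= 12) = 534888
Count(depth <= 11) = 534885
Count(depth == 12) = 534888 - 534885 = 3

Answer: 3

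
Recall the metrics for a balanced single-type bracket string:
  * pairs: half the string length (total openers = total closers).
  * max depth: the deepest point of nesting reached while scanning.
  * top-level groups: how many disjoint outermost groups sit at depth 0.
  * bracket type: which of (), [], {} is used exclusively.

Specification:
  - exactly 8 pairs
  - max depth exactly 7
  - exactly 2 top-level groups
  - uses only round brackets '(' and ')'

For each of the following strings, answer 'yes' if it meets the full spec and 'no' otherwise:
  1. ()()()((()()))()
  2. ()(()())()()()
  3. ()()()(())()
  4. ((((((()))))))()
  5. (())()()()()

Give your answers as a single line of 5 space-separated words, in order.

Answer: no no no yes no

Derivation:
String 1 '()()()((()()))()': depth seq [1 0 1 0 1 0 1 2 3 2 3 2 1 0 1 0]
  -> pairs=8 depth=3 groups=5 -> no
String 2 '()(()())()()()': depth seq [1 0 1 2 1 2 1 0 1 0 1 0 1 0]
  -> pairs=7 depth=2 groups=5 -> no
String 3 '()()()(())()': depth seq [1 0 1 0 1 0 1 2 1 0 1 0]
  -> pairs=6 depth=2 groups=5 -> no
String 4 '((((((()))))))()': depth seq [1 2 3 4 5 6 7 6 5 4 3 2 1 0 1 0]
  -> pairs=8 depth=7 groups=2 -> yes
String 5 '(())()()()()': depth seq [1 2 1 0 1 0 1 0 1 0 1 0]
  -> pairs=6 depth=2 groups=5 -> no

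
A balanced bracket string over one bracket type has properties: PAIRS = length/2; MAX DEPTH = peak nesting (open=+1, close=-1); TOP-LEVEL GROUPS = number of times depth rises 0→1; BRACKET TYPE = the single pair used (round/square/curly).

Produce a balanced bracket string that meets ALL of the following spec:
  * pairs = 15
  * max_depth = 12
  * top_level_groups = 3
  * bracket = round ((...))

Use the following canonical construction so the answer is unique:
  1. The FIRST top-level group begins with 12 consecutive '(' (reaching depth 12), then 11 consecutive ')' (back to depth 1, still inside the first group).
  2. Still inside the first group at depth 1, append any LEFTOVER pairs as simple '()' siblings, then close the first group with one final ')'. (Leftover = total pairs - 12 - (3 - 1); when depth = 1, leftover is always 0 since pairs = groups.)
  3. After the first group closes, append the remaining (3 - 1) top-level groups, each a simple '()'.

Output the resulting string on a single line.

Answer: (((((((((((()))))))))))())()()

Derivation:
Spec: pairs=15 depth=12 groups=3
Leftover pairs = 15 - 12 - (3-1) = 1
First group: deep chain of depth 12 + 1 sibling pairs
Remaining 2 groups: simple '()' each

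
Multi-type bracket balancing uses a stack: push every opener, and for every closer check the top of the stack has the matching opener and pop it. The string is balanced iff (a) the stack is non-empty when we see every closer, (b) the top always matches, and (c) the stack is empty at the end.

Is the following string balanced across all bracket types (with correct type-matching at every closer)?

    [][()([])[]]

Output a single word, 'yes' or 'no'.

pos 0: push '['; stack = [
pos 1: ']' matches '['; pop; stack = (empty)
pos 2: push '['; stack = [
pos 3: push '('; stack = [(
pos 4: ')' matches '('; pop; stack = [
pos 5: push '('; stack = [(
pos 6: push '['; stack = [([
pos 7: ']' matches '['; pop; stack = [(
pos 8: ')' matches '('; pop; stack = [
pos 9: push '['; stack = [[
pos 10: ']' matches '['; pop; stack = [
pos 11: ']' matches '['; pop; stack = (empty)
end: stack empty → VALID
Verdict: properly nested → yes

Answer: yes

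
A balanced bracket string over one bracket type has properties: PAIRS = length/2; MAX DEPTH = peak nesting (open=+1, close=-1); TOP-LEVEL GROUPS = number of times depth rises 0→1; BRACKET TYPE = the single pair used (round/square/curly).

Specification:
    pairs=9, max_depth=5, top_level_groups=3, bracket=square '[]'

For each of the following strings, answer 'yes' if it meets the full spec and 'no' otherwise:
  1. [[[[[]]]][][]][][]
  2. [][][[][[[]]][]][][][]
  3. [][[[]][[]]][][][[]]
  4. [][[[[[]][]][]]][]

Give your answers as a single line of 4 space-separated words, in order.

String 1 '[[[[[]]]][][]][][]': depth seq [1 2 3 4 5 4 3 2 1 2 1 2 1 0 1 0 1 0]
  -> pairs=9 depth=5 groups=3 -> yes
String 2 '[][][[][[[]]][]][][][]': depth seq [1 0 1 0 1 2 1 2 3 4 3 2 1 2 1 0 1 0 1 0 1 0]
  -> pairs=11 depth=4 groups=6 -> no
String 3 '[][[[]][[]]][][][[]]': depth seq [1 0 1 2 3 2 1 2 3 2 1 0 1 0 1 0 1 2 1 0]
  -> pairs=10 depth=3 groups=5 -> no
String 4 '[][[[[[]][]][]]][]': depth seq [1 0 1 2 3 4 5 4 3 4 3 2 3 2 1 0 1 0]
  -> pairs=9 depth=5 groups=3 -> yes

Answer: yes no no yes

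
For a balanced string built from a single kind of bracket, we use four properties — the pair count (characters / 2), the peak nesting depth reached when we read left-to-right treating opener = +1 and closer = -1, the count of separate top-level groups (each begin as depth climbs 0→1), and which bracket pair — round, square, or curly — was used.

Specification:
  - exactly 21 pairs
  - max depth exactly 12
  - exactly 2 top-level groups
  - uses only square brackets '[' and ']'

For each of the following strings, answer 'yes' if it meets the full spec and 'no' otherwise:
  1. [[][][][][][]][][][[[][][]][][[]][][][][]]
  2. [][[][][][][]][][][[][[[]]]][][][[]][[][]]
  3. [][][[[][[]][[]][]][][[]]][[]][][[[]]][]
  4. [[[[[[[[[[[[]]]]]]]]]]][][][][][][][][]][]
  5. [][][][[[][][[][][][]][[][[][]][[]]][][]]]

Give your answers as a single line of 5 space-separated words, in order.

String 1 '[[][][][][][]][][][[[][][]][][[]][][][][]]': depth seq [1 2 1 2 1 2 1 2 1 2 1 2 1 0 1 0 1 0 1 2 3 2 3 2 3 2 1 2 1 2 3 2 1 2 1 2 1 2 1 2 1 0]
  -> pairs=21 depth=3 groups=4 -> no
String 2 '[][[][][][][]][][][[][[[]]]][][][[]][[][]]': depth seq [1 0 1 2 1 2 1 2 1 2 1 2 1 0 1 0 1 0 1 2 1 2 3 4 3 2 1 0 1 0 1 0 1 2 1 0 1 2 1 2 1 0]
  -> pairs=21 depth=4 groups=9 -> no
String 3 '[][][[[][[]][[]][]][][[]]][[]][][[[]]][]': depth seq [1 0 1 0 1 2 3 2 3 4 3 2 3 4 3 2 3 2 1 2 1 2 3 2 1 0 1 2 1 0 1 0 1 2 3 2 1 0 1 0]
  -> pairs=20 depth=4 groups=7 -> no
String 4 '[[[[[[[[[[[[]]]]]]]]]]][][][][][][][][]][]': depth seq [1 2 3 4 5 6 7 8 9 10 11 12 11 10 9 8 7 6 5 4 3 2 1 2 1 2 1 2 1 2 1 2 1 2 1 2 1 2 1 0 1 0]
  -> pairs=21 depth=12 groups=2 -> yes
String 5 '[][][][[[][][[][][][]][[][[][]][[]]][][]]]': depth seq [1 0 1 0 1 0 1 2 3 2 3 2 3 4 3 4 3 4 3 4 3 2 3 4 3 4 5 4 5 4 3 4 5 4 3 2 3 2 3 2 1 0]
  -> pairs=21 depth=5 groups=4 -> no

Answer: no no no yes no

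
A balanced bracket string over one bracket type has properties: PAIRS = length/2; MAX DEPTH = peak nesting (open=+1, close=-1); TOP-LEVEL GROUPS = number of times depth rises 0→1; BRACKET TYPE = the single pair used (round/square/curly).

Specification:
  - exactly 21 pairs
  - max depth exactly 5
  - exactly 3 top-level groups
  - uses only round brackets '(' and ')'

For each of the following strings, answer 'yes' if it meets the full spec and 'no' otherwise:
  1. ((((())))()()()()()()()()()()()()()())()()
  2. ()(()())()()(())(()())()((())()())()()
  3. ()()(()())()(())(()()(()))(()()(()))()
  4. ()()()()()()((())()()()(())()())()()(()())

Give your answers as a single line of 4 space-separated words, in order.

Answer: yes no no no

Derivation:
String 1 '((((())))()()()()()()()()()()()()()())()()': depth seq [1 2 3 4 5 4 3 2 1 2 1 2 1 2 1 2 1 2 1 2 1 2 1 2 1 2 1 2 1 2 1 2 1 2 1 2 1 0 1 0 1 0]
  -> pairs=21 depth=5 groups=3 -> yes
String 2 '()(()())()()(())(()())()((())()())()()': depth seq [1 0 1 2 1 2 1 0 1 0 1 0 1 2 1 0 1 2 1 2 1 0 1 0 1 2 3 2 1 2 1 2 1 0 1 0 1 0]
  -> pairs=19 depth=3 groups=10 -> no
String 3 '()()(()())()(())(()()(()))(()()(()))()': depth seq [1 0 1 0 1 2 1 2 1 0 1 0 1 2 1 0 1 2 1 2 1 2 3 2 1 0 1 2 1 2 1 2 3 2 1 0 1 0]
  -> pairs=19 depth=3 groups=8 -> no
String 4 '()()()()()()((())()()()(())()())()()(()())': depth seq [1 0 1 0 1 0 1 0 1 0 1 0 1 2 3 2 1 2 1 2 1 2 1 2 3 2 1 2 1 2 1 0 1 0 1 0 1 2 1 2 1 0]
  -> pairs=21 depth=3 groups=10 -> no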